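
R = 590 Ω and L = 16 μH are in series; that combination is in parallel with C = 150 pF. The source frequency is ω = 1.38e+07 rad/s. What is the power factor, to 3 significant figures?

X_L = ωL = 221 Ω
X_C = 1/(ωC) = 483 Ω
Branch 1 (R+jX_L): Z₁ = 590 + j221 Ω, |Z₁| = 630 Ω
Branch 2 (−jX_C): Z₂ = −j483 Ω
Parallel: Z = Z₁Z₂/(Z₁+Z₂), |Z| = 471 Ω, ∠Z = -45.5°
cos φ = cos(-45.5°) = 0.701

0.701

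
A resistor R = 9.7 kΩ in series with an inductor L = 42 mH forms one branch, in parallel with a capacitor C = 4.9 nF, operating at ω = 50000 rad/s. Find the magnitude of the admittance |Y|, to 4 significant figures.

244.4 μS

X_L = ωL = 2100 Ω
X_C = 1/(ωC) = 4082 Ω
Branch 1 (R+jX_L): Z₁ = 9700 + j2100 Ω, |Z₁| = 9925 Ω
Branch 2 (−jX_C): Z₂ = −j4082 Ω
Parallel: Z = Z₁Z₂/(Z₁+Z₂), |Z| = 4092 Ω, ∠Z = -66.24°
|Y| = 1/|Z| = 244.4 μS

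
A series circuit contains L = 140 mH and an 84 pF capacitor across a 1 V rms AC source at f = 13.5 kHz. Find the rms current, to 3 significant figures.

7.78 μA

ω = 2πf = 84820 rad/s
X_L = ωL = 11900 Ω
X_C = 1/(ωC) = 140000 Ω
Net reactance X = X_L − X_C = -128000 Ω
Z = − j128000 Ω
|Z| = √(0² + 128000²) = 128000 Ω
I = V/|Z| = 1/128000 = 7.78 μA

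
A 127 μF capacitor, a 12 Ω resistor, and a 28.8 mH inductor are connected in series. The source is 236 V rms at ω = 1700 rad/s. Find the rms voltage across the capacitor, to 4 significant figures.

23.80 V

X_L = ωL = 48.96 Ω
X_C = 1/(ωC) = 4.632 Ω
Net reactance X = X_L − X_C = 44.33 Ω
Z = 12.00 + j44.33 Ω
|Z| = √(12.00² + 44.33²) = 45.92 Ω
I = V/|Z| = 5.139 A
V_C = I·|Z_C| = 5.139 × 4.632 = 23.80 V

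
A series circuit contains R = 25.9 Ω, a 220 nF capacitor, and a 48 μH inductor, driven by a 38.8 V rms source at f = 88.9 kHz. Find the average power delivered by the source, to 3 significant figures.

38.2 W

ω = 2πf = 558600 rad/s
X_L = ωL = 26.8 Ω
X_C = 1/(ωC) = 8.14 Ω
Net reactance X = X_L − X_C = 18.7 Ω
Z = 25.9 + j18.7 Ω
|Z| = √(25.9² + 18.7²) = 31.9 Ω
∠Z = arctan(18.7/25.9) = 35.8°
I = V/|Z| = 1.22 A
P = VI cos φ = 38.8 × 1.22 × cos(35.8°) = 38.2 W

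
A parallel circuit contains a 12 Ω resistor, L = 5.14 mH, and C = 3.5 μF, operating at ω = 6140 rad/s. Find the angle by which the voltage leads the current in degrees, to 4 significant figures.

X_L = ωL = 31.56 Ω
X_C = 1/(ωC) = 46.53 Ω
Parallel: admittances add. Y = 1/R + 1/(jωL) + jωC
Y = (0.08333 − j0.01020) S
|Y| = 0.08395 S → |Z| = 1/|Y| = 11.91 Ω, ∠Z = −∠Y = 6.976°

6.976°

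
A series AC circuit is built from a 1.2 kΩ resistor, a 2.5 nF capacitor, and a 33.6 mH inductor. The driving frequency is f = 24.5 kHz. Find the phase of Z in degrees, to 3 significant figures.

65.0°

ω = 2πf = 153900 rad/s
X_L = ωL = 5170 Ω
X_C = 1/(ωC) = 2600 Ω
Net reactance X = X_L − X_C = 2570 Ω
Z = 1200 + j2570 Ω
|Z| = √(1200² + 2570²) = 2840 Ω
∠Z = arctan(2570/1200) = 65.0°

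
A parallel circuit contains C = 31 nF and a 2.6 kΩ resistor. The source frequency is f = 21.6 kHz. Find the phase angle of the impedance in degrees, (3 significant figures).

-84.8°

ω = 2πf = 135700 rad/s
X_C = 1/(ωC) = 238 Ω
Parallel: admittances add. Y = 1/R + jωC
Y = (0.000385 + j0.00421) S
|Y| = 0.00422 S → |Z| = 1/|Y| = 237 Ω, ∠Z = −∠Y = -84.8°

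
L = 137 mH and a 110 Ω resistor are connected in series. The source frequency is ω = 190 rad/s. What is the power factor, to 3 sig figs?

0.973

X_L = ωL = 26.0 Ω
Z = 110 + j26.0 Ω
|Z| = √(110² + 26.0²) = 113 Ω
∠Z = arctan(26.0/110) = 13.3°
cos φ = cos(13.3°) = 0.973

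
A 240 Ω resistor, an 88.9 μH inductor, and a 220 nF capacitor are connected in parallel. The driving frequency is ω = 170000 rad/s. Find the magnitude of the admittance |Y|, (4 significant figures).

29.07 mS

X_L = ωL = 15.11 Ω
X_C = 1/(ωC) = 26.74 Ω
Parallel: admittances add. Y = 1/R + 1/(jωL) + jωC
Y = (0.004167 − j0.02877) S
|Y| = 0.02907 S → |Z| = 1/|Y| = 34.40 Ω, ∠Z = −∠Y = 81.76°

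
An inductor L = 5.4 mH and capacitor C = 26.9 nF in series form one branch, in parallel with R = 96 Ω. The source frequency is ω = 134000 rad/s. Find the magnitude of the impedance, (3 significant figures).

X_L = ωL = 724 Ω
X_C = 1/(ωC) = 277 Ω
Branch 1: Z₁ = R = 96.0 Ω
Branch 2 (series LC): Z₂ = j(X_L − X_C) = j446 Ω
Parallel: Z = Z₁Z₂/(Z₁+Z₂), |Z| = 93.9 Ω, ∠Z = 12.1°

93.9 Ω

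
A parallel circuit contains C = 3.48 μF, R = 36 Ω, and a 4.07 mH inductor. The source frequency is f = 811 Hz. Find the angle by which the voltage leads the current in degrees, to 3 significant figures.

ω = 2πf = 5096 rad/s
X_L = ωL = 20.7 Ω
X_C = 1/(ωC) = 56.4 Ω
Parallel: admittances add. Y = 1/R + 1/(jωL) + jωC
Y = (0.0278 − j0.0305) S
|Y| = 0.0412 S → |Z| = 1/|Y| = 24.2 Ω, ∠Z = −∠Y = 47.7°

47.7°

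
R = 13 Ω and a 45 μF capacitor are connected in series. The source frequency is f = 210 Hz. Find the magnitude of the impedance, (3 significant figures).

ω = 2πf = 1319 rad/s
X_C = 1/(ωC) = 16.8 Ω
Z = 13.0 − j16.8 Ω
|Z| = √(13.0² + 16.8²) = 21.3 Ω

21.3 Ω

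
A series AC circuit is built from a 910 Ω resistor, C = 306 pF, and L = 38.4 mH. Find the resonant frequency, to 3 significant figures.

46.4 kHz

ω₀ = 1/√(LC) = 1/√(0.0384 × 3.06e-10) = 291700 rad/s
f₀ = ω₀/(2π) = 46.4 kHz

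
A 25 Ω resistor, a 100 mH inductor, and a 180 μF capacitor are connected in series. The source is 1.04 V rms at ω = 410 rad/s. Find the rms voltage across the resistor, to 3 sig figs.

0.700 V

X_L = ωL = 41.0 Ω
X_C = 1/(ωC) = 13.6 Ω
Net reactance X = X_L − X_C = 27.4 Ω
Z = 25.0 + j27.4 Ω
|Z| = √(25.0² + 27.4²) = 37.1 Ω
I = V/|Z| = 28.0 mA
V_R = I·|Z_R| = 0.0280 × 25.0 = 0.700 V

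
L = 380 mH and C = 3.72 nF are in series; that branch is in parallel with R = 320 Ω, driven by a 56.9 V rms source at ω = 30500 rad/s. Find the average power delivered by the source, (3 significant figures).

10.1 W

X_L = ωL = 11600 Ω
X_C = 1/(ωC) = 8810 Ω
Branch 1: Z₁ = R = 320 Ω
Branch 2 (series LC): Z₂ = j(X_L − X_C) = j2780 Ω
Parallel: Z = Z₁Z₂/(Z₁+Z₂), |Z| = 318 Ω, ∠Z = 6.57°
I = V/|Z| = 179 mA
P = VI cos φ = 56.9 × 0.179 × cos(6.57°) = 10.1 W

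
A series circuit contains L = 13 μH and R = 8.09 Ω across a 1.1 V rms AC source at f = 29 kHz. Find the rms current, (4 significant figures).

ω = 2πf = 182200 rad/s
X_L = ωL = 2.369 Ω
Z = 8.090 + j2.369 Ω
|Z| = √(8.090² + 2.369²) = 8.430 Ω
I = V/|Z| = 1.1/8.430 = 130.5 mA

130.5 mA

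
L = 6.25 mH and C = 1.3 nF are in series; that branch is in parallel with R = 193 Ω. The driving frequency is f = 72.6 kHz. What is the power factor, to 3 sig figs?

ω = 2πf = 456200 rad/s
X_L = ωL = 2850 Ω
X_C = 1/(ωC) = 1690 Ω
Branch 1: Z₁ = R = 193 Ω
Branch 2 (series LC): Z₂ = j(X_L − X_C) = j1160 Ω
Parallel: Z = Z₁Z₂/(Z₁+Z₂), |Z| = 190 Ω, ∠Z = 9.41°
cos φ = cos(9.41°) = 0.987

0.987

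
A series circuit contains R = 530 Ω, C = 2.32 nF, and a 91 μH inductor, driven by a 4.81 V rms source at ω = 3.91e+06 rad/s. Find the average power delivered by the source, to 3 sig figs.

X_L = ωL = 356 Ω
X_C = 1/(ωC) = 110 Ω
Net reactance X = X_L − X_C = 246 Ω
Z = 530 + j246 Ω
|Z| = √(530² + 246²) = 584 Ω
∠Z = arctan(246/530) = 24.9°
I = V/|Z| = 8.23 mA
P = VI cos φ = 4.81 × 0.00823 × cos(24.9°) = 35.9 mW

35.9 mW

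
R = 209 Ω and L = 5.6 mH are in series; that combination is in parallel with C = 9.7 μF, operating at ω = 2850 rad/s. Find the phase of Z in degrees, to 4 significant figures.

X_L = ωL = 15.96 Ω
X_C = 1/(ωC) = 36.17 Ω
Branch 1 (R+jX_L): Z₁ = 209.0 + j15.96 Ω, |Z₁| = 209.6 Ω
Branch 2 (−jX_C): Z₂ = −j36.17 Ω
Parallel: Z = Z₁Z₂/(Z₁+Z₂), |Z| = 36.11 Ω, ∠Z = -80.11°

-80.11°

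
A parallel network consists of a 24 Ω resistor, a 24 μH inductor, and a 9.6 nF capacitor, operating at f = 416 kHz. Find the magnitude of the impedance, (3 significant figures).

ω = 2πf = 2.614e+06 rad/s
X_L = ωL = 62.7 Ω
X_C = 1/(ωC) = 39.9 Ω
Parallel: admittances add. Y = 1/R + 1/(jωL) + jωC
Y = (0.0417 + j0.00915) S
|Y| = 0.0427 S → |Z| = 1/|Y| = 23.4 Ω, ∠Z = −∠Y = -12.4°

23.4 Ω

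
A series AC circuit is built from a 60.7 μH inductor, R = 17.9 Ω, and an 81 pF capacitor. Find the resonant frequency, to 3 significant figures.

2.27 MHz

ω₀ = 1/√(LC) = 1/√(6.07e-05 × 8.1e-11) = 1.426e+07 rad/s
f₀ = ω₀/(2π) = 2.27 MHz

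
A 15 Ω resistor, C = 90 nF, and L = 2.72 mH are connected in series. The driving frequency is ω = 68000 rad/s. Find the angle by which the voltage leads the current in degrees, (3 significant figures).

55.2°

X_L = ωL = 185 Ω
X_C = 1/(ωC) = 163 Ω
Net reactance X = X_L − X_C = 21.6 Ω
Z = 15.0 + j21.6 Ω
|Z| = √(15.0² + 21.6²) = 26.3 Ω
∠Z = arctan(21.6/15.0) = 55.2°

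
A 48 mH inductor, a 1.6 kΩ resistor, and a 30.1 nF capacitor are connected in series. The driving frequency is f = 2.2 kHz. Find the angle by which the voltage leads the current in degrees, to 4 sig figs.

-47.40°

ω = 2πf = 13820 rad/s
X_L = ωL = 663.5 Ω
X_C = 1/(ωC) = 2403 Ω
Net reactance X = X_L − X_C = -1740 Ω
Z = 1600 − j1740 Ω
|Z| = √(1600² + 1740²) = 2364 Ω
∠Z = arctan(-1740/1600) = -47.40°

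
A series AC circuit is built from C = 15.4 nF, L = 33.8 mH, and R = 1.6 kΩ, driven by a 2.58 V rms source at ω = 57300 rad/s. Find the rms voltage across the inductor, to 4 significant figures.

X_L = ωL = 1937 Ω
X_C = 1/(ωC) = 1133 Ω
Net reactance X = X_L − X_C = 803.5 Ω
Z = 1600 + j803.5 Ω
|Z| = √(1600² + 803.5²) = 1790 Ω
I = V/|Z| = 1.441 mA
V_L = I·|Z_L| = 0.001441 × 1937 = 2.791 V

2.791 V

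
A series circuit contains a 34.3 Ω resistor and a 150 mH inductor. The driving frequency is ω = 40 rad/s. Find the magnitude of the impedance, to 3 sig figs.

X_L = ωL = 6.00 Ω
Z = 34.3 + j6.00 Ω
|Z| = √(34.3² + 6.00²) = 34.8 Ω

34.8 Ω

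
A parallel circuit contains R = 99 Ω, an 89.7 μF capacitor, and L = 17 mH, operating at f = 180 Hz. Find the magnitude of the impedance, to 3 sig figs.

19.8 Ω

ω = 2πf = 1131 rad/s
X_L = ωL = 19.2 Ω
X_C = 1/(ωC) = 9.86 Ω
Parallel: admittances add. Y = 1/R + 1/(jωL) + jωC
Y = (0.0101 + j0.0494) S
|Y| = 0.0505 S → |Z| = 1/|Y| = 19.8 Ω, ∠Z = −∠Y = -78.5°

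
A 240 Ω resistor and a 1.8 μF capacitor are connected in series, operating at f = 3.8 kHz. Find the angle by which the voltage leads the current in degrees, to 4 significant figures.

-5.538°

ω = 2πf = 23880 rad/s
X_C = 1/(ωC) = 23.27 Ω
Z = 240.0 − j23.27 Ω
|Z| = √(240.0² + 23.27²) = 241.1 Ω
∠Z = arctan(-23.27/240.0) = -5.538°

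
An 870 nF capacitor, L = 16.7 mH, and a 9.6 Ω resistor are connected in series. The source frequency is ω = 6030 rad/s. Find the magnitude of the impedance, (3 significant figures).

90.4 Ω

X_L = ωL = 101 Ω
X_C = 1/(ωC) = 191 Ω
Net reactance X = X_L − X_C = -89.9 Ω
Z = 9.60 − j89.9 Ω
|Z| = √(9.60² + 89.9²) = 90.4 Ω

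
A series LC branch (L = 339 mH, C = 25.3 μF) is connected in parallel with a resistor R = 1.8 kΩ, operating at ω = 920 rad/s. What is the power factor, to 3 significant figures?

0.148

X_L = ωL = 312 Ω
X_C = 1/(ωC) = 43.0 Ω
Branch 1: Z₁ = R = 1800 Ω
Branch 2 (series LC): Z₂ = j(X_L − X_C) = j269 Ω
Parallel: Z = Z₁Z₂/(Z₁+Z₂), |Z| = 266 Ω, ∠Z = 81.5°
cos φ = cos(81.5°) = 0.148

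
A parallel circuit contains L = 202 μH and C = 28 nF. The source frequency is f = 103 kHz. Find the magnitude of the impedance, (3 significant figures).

95.5 Ω

ω = 2πf = 647200 rad/s
X_L = ωL = 131 Ω
X_C = 1/(ωC) = 55.2 Ω
Parallel: admittances add. Y = 1/(jωL) + jωC
Y = (0 + j0.0105) S
|Y| = 0.0105 S → |Z| = 1/|Y| = 95.5 Ω, ∠Z = −∠Y = -90.0°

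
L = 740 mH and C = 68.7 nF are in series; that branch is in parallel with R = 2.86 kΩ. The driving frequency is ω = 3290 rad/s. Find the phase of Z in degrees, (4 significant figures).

X_L = ωL = 2435 Ω
X_C = 1/(ωC) = 4424 Ω
Branch 1: Z₁ = R = 2860 Ω
Branch 2 (series LC): Z₂ = j(X_L − X_C) = −j1990 Ω
Parallel: Z = Z₁Z₂/(Z₁+Z₂), |Z| = 1633 Ω, ∠Z = -55.17°

-55.17°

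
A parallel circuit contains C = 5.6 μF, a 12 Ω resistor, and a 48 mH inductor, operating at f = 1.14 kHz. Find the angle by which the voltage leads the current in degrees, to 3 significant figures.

-24.1°

ω = 2πf = 7163 rad/s
X_L = ωL = 344 Ω
X_C = 1/(ωC) = 24.9 Ω
Parallel: admittances add. Y = 1/R + 1/(jωL) + jωC
Y = (0.0833 + j0.0372) S
|Y| = 0.0913 S → |Z| = 1/|Y| = 11.0 Ω, ∠Z = −∠Y = -24.1°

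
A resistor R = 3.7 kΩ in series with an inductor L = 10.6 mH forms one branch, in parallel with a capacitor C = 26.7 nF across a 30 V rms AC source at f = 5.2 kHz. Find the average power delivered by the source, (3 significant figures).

241 mW

ω = 2πf = 32670 rad/s
X_L = ωL = 346 Ω
X_C = 1/(ωC) = 1150 Ω
Branch 1 (R+jX_L): Z₁ = 3700 + j346 Ω, |Z₁| = 3720 Ω
Branch 2 (−jX_C): Z₂ = −j1150 Ω
Parallel: Z = Z₁Z₂/(Z₁+Z₂), |Z| = 1130 Ω, ∠Z = -72.5°
I = V/|Z| = 26.7 mA
P = VI cos φ = 30 × 0.0267 × cos(-72.5°) = 241 mW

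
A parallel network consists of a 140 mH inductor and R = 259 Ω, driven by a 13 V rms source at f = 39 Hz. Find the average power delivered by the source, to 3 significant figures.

653 mW

ω = 2πf = 245.0 rad/s
X_L = ωL = 34.3 Ω
Parallel: admittances add. Y = 1/R + 1/(jωL)
Y = (0.00386 − j0.0291) S
|Y| = 0.0294 S → |Z| = 1/|Y| = 34.0 Ω, ∠Z = −∠Y = 82.5°
I = V/|Z| = 382 mA
P = VI cos φ = 13 × 0.382 × cos(82.5°) = 653 mW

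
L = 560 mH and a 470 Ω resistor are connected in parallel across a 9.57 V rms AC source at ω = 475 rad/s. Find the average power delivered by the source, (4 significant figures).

194.9 mW

X_L = ωL = 266.0 Ω
Parallel: admittances add. Y = 1/R + 1/(jωL)
Y = (0.002128 − j0.003759) S
|Y| = 0.004320 S → |Z| = 1/|Y| = 231.5 Ω, ∠Z = −∠Y = 60.49°
I = V/|Z| = 41.34 mA
P = VI cos φ = 9.57 × 0.04134 × cos(60.49°) = 194.9 mW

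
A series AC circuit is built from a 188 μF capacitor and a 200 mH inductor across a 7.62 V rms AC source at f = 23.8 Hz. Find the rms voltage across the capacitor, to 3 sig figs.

ω = 2πf = 149.5 rad/s
X_L = ωL = 29.9 Ω
X_C = 1/(ωC) = 35.6 Ω
Net reactance X = X_L − X_C = -5.66 Ω
Z = − j5.66 Ω
|Z| = √(0² + 5.66²) = 5.66 Ω
I = V/|Z| = 1.35 A
V_C = I·|Z_C| = 1.35 × 35.6 = 47.9 V

47.9 V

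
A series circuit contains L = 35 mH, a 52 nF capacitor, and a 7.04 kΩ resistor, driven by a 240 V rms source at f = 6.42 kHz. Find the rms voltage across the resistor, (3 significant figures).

ω = 2πf = 40340 rad/s
X_L = ωL = 1410 Ω
X_C = 1/(ωC) = 477 Ω
Net reactance X = X_L − X_C = 935 Ω
Z = 7040 + j935 Ω
|Z| = √(7040² + 935²) = 7100 Ω
I = V/|Z| = 33.8 mA
V_R = I·|Z_R| = 0.0338 × 7040 = 238 V

238 V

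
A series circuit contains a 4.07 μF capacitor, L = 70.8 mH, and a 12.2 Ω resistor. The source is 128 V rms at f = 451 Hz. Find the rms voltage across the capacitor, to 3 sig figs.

ω = 2πf = 2834 rad/s
X_L = ωL = 201 Ω
X_C = 1/(ωC) = 86.7 Ω
Net reactance X = X_L − X_C = 114 Ω
Z = 12.2 + j114 Ω
|Z| = √(12.2² + 114²) = 115 Ω
I = V/|Z| = 1.12 A
V_C = I·|Z_C| = 1.12 × 86.7 = 96.9 V

96.9 V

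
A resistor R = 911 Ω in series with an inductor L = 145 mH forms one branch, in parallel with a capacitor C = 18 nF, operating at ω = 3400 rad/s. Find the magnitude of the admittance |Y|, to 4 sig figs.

X_L = ωL = 493.0 Ω
X_C = 1/(ωC) = 16340 Ω
Branch 1 (R+jX_L): Z₁ = 911.0 + j493.0 Ω, |Z₁| = 1036 Ω
Branch 2 (−jX_C): Z₂ = −j16340 Ω
Parallel: Z = Z₁Z₂/(Z₁+Z₂), |Z| = 1066 Ω, ∠Z = 25.13°
|Y| = 1/|Z| = 937.8 μS

937.8 μS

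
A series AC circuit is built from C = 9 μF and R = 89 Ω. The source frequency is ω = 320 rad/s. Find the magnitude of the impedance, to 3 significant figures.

358 Ω

X_C = 1/(ωC) = 347 Ω
Z = 89.0 − j347 Ω
|Z| = √(89.0² + 347²) = 358 Ω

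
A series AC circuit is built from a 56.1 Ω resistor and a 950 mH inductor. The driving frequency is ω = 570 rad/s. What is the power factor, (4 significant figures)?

0.1030

X_L = ωL = 541.5 Ω
Z = 56.10 + j541.5 Ω
|Z| = √(56.10² + 541.5²) = 544.4 Ω
∠Z = arctan(541.5/56.10) = 84.09°
cos φ = cos(84.09°) = 0.1030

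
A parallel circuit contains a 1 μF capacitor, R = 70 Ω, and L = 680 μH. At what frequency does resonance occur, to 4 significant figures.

6.103 kHz

ω₀ = 1/√(LC) = 1/√(0.00068 × 1e-06) = 38350 rad/s
f₀ = ω₀/(2π) = 6.103 kHz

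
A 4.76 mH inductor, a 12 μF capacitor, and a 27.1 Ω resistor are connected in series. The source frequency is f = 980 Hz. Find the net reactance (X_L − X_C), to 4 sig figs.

15.78 Ω

ω = 2πf = 6158 rad/s
X_L = ωL = 29.31 Ω
X_C = 1/(ωC) = 13.53 Ω
X = 29.31 − 13.53 = 15.78 Ω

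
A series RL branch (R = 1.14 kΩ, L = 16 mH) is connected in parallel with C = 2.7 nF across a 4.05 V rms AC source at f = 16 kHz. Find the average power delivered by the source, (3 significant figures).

4.81 mW

ω = 2πf = 100500 rad/s
X_L = ωL = 1610 Ω
X_C = 1/(ωC) = 3680 Ω
Branch 1 (R+jX_L): Z₁ = 1140 + j1610 Ω, |Z₁| = 1970 Ω
Branch 2 (−jX_C): Z₂ = −j3680 Ω
Parallel: Z = Z₁Z₂/(Z₁+Z₂), |Z| = 3070 Ω, ∠Z = 25.9°
I = V/|Z| = 1.32 mA
P = VI cos φ = 4.05 × 0.00132 × cos(25.9°) = 4.81 mW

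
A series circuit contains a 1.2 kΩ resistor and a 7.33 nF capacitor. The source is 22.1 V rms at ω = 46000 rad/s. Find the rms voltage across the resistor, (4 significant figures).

X_C = 1/(ωC) = 2966 Ω
Z = 1200 − j2966 Ω
|Z| = √(1200² + 2966²) = 3199 Ω
I = V/|Z| = 6.908 mA
V_R = I·|Z_R| = 0.006908 × 1200 = 8.289 V

8.289 V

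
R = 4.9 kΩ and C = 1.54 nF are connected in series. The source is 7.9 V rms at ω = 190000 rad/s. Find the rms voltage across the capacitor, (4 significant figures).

X_C = 1/(ωC) = 3418 Ω
Z = 4900 − j3418 Ω
|Z| = √(4900² + 3418²) = 5974 Ω
I = V/|Z| = 1.322 mA
V_C = I·|Z_C| = 0.001322 × 3418 = 4.519 V

4.519 V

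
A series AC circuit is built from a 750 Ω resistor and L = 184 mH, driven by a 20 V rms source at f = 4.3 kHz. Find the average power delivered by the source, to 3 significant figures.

ω = 2πf = 27020 rad/s
X_L = ωL = 4970 Ω
Z = 750 + j4970 Ω
|Z| = √(750² + 4970²) = 5030 Ω
∠Z = arctan(4970/750) = 81.4°
I = V/|Z| = 3.98 mA
P = VI cos φ = 20 × 0.00398 × cos(81.4°) = 11.9 mW

11.9 mW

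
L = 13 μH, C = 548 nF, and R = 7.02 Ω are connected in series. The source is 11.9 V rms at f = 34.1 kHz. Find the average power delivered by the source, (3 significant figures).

12.1 W

ω = 2πf = 214300 rad/s
X_L = ωL = 2.79 Ω
X_C = 1/(ωC) = 8.52 Ω
Net reactance X = X_L − X_C = -5.73 Ω
Z = 7.02 − j5.73 Ω
|Z| = √(7.02² + 5.73²) = 9.06 Ω
∠Z = arctan(-5.73/7.02) = -39.2°
I = V/|Z| = 1.31 A
P = VI cos φ = 11.9 × 1.31 × cos(-39.2°) = 12.1 W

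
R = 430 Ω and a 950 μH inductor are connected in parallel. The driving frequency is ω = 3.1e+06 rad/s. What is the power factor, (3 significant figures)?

0.990

X_L = ωL = 2940 Ω
Parallel: admittances add. Y = 1/R + 1/(jωL)
Y = (0.00233 − j0.000340) S
|Y| = 0.00235 S → |Z| = 1/|Y| = 425 Ω, ∠Z = −∠Y = 8.31°
cos φ = cos(8.31°) = 0.990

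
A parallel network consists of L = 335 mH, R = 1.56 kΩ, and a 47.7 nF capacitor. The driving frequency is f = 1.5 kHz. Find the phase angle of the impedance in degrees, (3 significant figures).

ω = 2πf = 9425 rad/s
X_L = ωL = 3160 Ω
X_C = 1/(ωC) = 2220 Ω
Parallel: admittances add. Y = 1/R + 1/(jωL) + jωC
Y = (0.000641 + j0.000133) S
|Y| = 0.000655 S → |Z| = 1/|Y| = 1530 Ω, ∠Z = −∠Y = -11.7°

-11.7°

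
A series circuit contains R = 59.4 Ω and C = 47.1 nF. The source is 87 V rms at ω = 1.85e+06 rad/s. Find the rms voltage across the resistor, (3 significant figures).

85.4 V

X_C = 1/(ωC) = 11.5 Ω
Z = 59.4 − j11.5 Ω
|Z| = √(59.4² + 11.5²) = 60.5 Ω
I = V/|Z| = 1.44 A
V_R = I·|Z_R| = 1.44 × 59.4 = 85.4 V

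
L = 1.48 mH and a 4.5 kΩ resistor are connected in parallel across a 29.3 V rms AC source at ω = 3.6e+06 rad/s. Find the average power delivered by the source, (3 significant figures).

191 mW

X_L = ωL = 5330 Ω
Parallel: admittances add. Y = 1/R + 1/(jωL)
Y = (0.000222 − j0.000188) S
|Y| = 0.000291 S → |Z| = 1/|Y| = 3440 Ω, ∠Z = −∠Y = 40.2°
I = V/|Z| = 8.52 mA
P = VI cos φ = 29.3 × 0.00852 × cos(40.2°) = 191 mW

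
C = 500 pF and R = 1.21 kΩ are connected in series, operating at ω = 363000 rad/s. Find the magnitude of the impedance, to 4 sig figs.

5641 Ω

X_C = 1/(ωC) = 5510 Ω
Z = 1210 − j5510 Ω
|Z| = √(1210² + 5510²) = 5641 Ω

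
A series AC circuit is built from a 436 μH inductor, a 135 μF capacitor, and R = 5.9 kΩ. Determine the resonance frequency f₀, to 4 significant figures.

656.0 Hz

ω₀ = 1/√(LC) = 1/√(0.000436 × 0.000135) = 4122 rad/s
f₀ = ω₀/(2π) = 656.0 Hz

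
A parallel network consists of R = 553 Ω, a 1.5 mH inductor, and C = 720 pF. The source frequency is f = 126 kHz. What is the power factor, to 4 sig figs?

0.9889

ω = 2πf = 791700 rad/s
X_L = ωL = 1188 Ω
X_C = 1/(ωC) = 1754 Ω
Parallel: admittances add. Y = 1/R + 1/(jωL) + jωC
Y = (0.001808 − j0.0002721) S
|Y| = 0.001829 S → |Z| = 1/|Y| = 546.8 Ω, ∠Z = −∠Y = 8.557°
cos φ = cos(8.557°) = 0.9889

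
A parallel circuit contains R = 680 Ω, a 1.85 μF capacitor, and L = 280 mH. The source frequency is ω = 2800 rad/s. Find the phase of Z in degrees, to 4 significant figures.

-69.36°

X_L = ωL = 784.0 Ω
X_C = 1/(ωC) = 193.1 Ω
Parallel: admittances add. Y = 1/R + 1/(jωL) + jωC
Y = (0.001471 + j0.003904) S
|Y| = 0.004172 S → |Z| = 1/|Y| = 239.7 Ω, ∠Z = −∠Y = -69.36°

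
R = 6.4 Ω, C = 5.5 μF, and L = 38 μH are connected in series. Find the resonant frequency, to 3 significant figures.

11.0 kHz

ω₀ = 1/√(LC) = 1/√(3.8e-05 × 5.5e-06) = 69170 rad/s
f₀ = ω₀/(2π) = 11.0 kHz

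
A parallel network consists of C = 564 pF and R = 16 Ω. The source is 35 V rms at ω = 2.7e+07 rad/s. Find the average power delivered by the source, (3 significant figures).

X_C = 1/(ωC) = 65.7 Ω
Parallel: admittances add. Y = 1/R + jωC
Y = (0.0625 + j0.0152) S
|Y| = 0.0643 S → |Z| = 1/|Y| = 15.5 Ω, ∠Z = −∠Y = -13.7°
I = V/|Z| = 2.25 A
P = VI cos φ = 35 × 2.25 × cos(-13.7°) = 76.6 W

76.6 W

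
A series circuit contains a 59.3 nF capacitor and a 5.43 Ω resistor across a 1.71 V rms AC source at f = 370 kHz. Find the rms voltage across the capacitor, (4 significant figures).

ω = 2πf = 2.325e+06 rad/s
X_C = 1/(ωC) = 7.254 Ω
Z = 5.430 − j7.254 Ω
|Z| = √(5.430² + 7.254²) = 9.061 Ω
I = V/|Z| = 188.7 mA
V_C = I·|Z_C| = 0.1887 × 7.254 = 1.369 V

1.369 V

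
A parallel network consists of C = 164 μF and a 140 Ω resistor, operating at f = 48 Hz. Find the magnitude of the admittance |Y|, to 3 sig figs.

50.0 mS

ω = 2πf = 301.6 rad/s
X_C = 1/(ωC) = 20.2 Ω
Parallel: admittances add. Y = 1/R + jωC
Y = (0.00714 + j0.0495) S
|Y| = 0.0500 S → |Z| = 1/|Y| = 20.0 Ω, ∠Z = −∠Y = -81.8°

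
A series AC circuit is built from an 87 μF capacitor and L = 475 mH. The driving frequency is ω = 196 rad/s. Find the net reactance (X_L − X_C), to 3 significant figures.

X_L = ωL = 93.1 Ω
X_C = 1/(ωC) = 58.6 Ω
X = 93.1 − 58.6 = 34.5 Ω

34.5 Ω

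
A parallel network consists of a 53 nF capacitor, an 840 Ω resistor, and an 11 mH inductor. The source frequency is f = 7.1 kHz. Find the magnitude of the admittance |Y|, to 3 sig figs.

1.23 mS

ω = 2πf = 44610 rad/s
X_L = ωL = 491 Ω
X_C = 1/(ωC) = 423 Ω
Parallel: admittances add. Y = 1/R + 1/(jωL) + jωC
Y = (0.00119 + j0.000327) S
|Y| = 0.00123 S → |Z| = 1/|Y| = 810 Ω, ∠Z = −∠Y = -15.3°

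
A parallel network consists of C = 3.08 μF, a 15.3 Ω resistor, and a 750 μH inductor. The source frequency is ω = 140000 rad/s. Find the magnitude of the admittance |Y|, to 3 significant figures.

427 mS

X_L = ωL = 105 Ω
X_C = 1/(ωC) = 2.32 Ω
Parallel: admittances add. Y = 1/R + 1/(jωL) + jωC
Y = (0.0654 + j0.422) S
|Y| = 0.427 S → |Z| = 1/|Y| = 2.34 Ω, ∠Z = −∠Y = -81.2°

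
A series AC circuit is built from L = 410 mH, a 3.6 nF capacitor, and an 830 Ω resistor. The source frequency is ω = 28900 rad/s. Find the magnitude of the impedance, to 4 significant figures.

X_L = ωL = 11850 Ω
X_C = 1/(ωC) = 9612 Ω
Net reactance X = X_L − X_C = 2237 Ω
Z = 830.0 + j2237 Ω
|Z| = √(830.0² + 2237²) = 2386 Ω

2386 Ω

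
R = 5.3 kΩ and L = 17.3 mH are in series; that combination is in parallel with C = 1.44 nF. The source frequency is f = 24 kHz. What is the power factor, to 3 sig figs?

ω = 2πf = 150800 rad/s
X_L = ωL = 2610 Ω
X_C = 1/(ωC) = 4610 Ω
Branch 1 (R+jX_L): Z₁ = 5300 + j2610 Ω, |Z₁| = 5910 Ω
Branch 2 (−jX_C): Z₂ = −j4610 Ω
Parallel: Z = Z₁Z₂/(Z₁+Z₂), |Z| = 4800 Ω, ∠Z = -43.2°
cos φ = cos(-43.2°) = 0.730

0.730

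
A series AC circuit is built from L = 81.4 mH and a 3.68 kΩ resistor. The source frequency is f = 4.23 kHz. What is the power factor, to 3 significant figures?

ω = 2πf = 26580 rad/s
X_L = ωL = 2160 Ω
Z = 3680 + j2160 Ω
|Z| = √(3680² + 2160²) = 4270 Ω
∠Z = arctan(2160/3680) = 30.5°
cos φ = cos(30.5°) = 0.862

0.862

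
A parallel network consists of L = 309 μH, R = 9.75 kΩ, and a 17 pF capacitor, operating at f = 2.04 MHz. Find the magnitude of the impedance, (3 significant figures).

ω = 2πf = 1.282e+07 rad/s
X_L = ωL = 3960 Ω
X_C = 1/(ωC) = 4590 Ω
Parallel: admittances add. Y = 1/R + 1/(jωL) + jωC
Y = (0.000103 − j3.46e-05) S
|Y| = 0.000108 S → |Z| = 1/|Y| = 9240 Ω, ∠Z = −∠Y = 18.6°

9240 Ω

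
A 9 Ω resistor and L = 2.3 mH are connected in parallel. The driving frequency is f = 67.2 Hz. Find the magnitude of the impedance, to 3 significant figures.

0.966 Ω

ω = 2πf = 422.2 rad/s
X_L = ωL = 0.971 Ω
Parallel: admittances add. Y = 1/R + 1/(jωL)
Y = (0.111 − j1.03) S
|Y| = 1.04 S → |Z| = 1/|Y| = 0.966 Ω, ∠Z = −∠Y = 83.8°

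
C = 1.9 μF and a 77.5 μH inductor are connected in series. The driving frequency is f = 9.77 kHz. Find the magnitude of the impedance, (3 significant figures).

ω = 2πf = 61390 rad/s
X_L = ωL = 4.76 Ω
X_C = 1/(ωC) = 8.57 Ω
Net reactance X = X_L − X_C = -3.82 Ω
Z = − j3.82 Ω
|Z| = √(0² + 3.82²) = 3.82 Ω

3.82 Ω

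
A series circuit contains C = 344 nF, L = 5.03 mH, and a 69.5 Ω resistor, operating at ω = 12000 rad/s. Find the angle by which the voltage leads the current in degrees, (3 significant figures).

-69.1°

X_L = ωL = 60.4 Ω
X_C = 1/(ωC) = 242 Ω
Net reactance X = X_L − X_C = -182 Ω
Z = 69.5 − j182 Ω
|Z| = √(69.5² + 182²) = 195 Ω
∠Z = arctan(-182/69.5) = -69.1°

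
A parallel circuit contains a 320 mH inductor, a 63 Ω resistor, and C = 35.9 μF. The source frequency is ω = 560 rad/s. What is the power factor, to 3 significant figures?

X_L = ωL = 179 Ω
X_C = 1/(ωC) = 49.7 Ω
Parallel: admittances add. Y = 1/R + 1/(jωL) + jωC
Y = (0.0159 + j0.0145) S
|Y| = 0.0215 S → |Z| = 1/|Y| = 46.5 Ω, ∠Z = −∠Y = -42.5°
cos φ = cos(-42.5°) = 0.738

0.738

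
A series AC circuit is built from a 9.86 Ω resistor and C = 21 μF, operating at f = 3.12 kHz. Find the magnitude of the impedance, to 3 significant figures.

10.2 Ω

ω = 2πf = 19600 rad/s
X_C = 1/(ωC) = 2.43 Ω
Z = 9.86 − j2.43 Ω
|Z| = √(9.86² + 2.43²) = 10.2 Ω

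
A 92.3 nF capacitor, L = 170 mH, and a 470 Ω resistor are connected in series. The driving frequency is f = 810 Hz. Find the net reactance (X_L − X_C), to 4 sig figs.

ω = 2πf = 5089 rad/s
X_L = ωL = 865.2 Ω
X_C = 1/(ωC) = 2129 Ω
X = 865.2 − 2129 = -1264 Ω

-1264 Ω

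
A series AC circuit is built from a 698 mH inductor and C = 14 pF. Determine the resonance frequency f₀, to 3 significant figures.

ω₀ = 1/√(LC) = 1/√(0.698 × 1.4e-11) = 319900 rad/s
f₀ = ω₀/(2π) = 50.9 kHz

50.9 kHz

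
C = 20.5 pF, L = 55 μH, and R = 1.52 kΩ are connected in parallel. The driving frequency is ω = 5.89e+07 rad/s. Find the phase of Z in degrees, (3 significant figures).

X_L = ωL = 3240 Ω
X_C = 1/(ωC) = 828 Ω
Parallel: admittances add. Y = 1/R + 1/(jωL) + jωC
Y = (0.000658 + j0.000899) S
|Y| = 0.00111 S → |Z| = 1/|Y| = 898 Ω, ∠Z = −∠Y = -53.8°

-53.8°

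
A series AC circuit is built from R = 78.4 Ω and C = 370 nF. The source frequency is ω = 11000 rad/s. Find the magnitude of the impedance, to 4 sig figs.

257.9 Ω

X_C = 1/(ωC) = 245.7 Ω
Z = 78.40 − j245.7 Ω
|Z| = √(78.40² + 245.7²) = 257.9 Ω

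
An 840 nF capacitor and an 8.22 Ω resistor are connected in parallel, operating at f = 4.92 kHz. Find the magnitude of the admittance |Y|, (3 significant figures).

124 mS

ω = 2πf = 30910 rad/s
X_C = 1/(ωC) = 38.5 Ω
Parallel: admittances add. Y = 1/R + jωC
Y = (0.122 + j0.0260) S
|Y| = 0.124 S → |Z| = 1/|Y| = 8.04 Ω, ∠Z = −∠Y = -12.0°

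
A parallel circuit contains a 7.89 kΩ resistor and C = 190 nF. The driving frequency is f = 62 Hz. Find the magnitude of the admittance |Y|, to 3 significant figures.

147 μS

ω = 2πf = 389.6 rad/s
X_C = 1/(ωC) = 13500 Ω
Parallel: admittances add. Y = 1/R + jωC
Y = (0.000127 + j7.4e-05) S
|Y| = 0.000147 S → |Z| = 1/|Y| = 6810 Ω, ∠Z = −∠Y = -30.3°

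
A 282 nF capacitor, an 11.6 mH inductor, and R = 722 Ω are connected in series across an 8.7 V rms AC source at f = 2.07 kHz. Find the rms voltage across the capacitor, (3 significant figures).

3.24 V

ω = 2πf = 13010 rad/s
X_L = ωL = 151 Ω
X_C = 1/(ωC) = 273 Ω
Net reactance X = X_L − X_C = -122 Ω
Z = 722 − j122 Ω
|Z| = √(722² + 122²) = 732 Ω
I = V/|Z| = 11.9 mA
V_C = I·|Z_C| = 0.0119 × 273 = 3.24 V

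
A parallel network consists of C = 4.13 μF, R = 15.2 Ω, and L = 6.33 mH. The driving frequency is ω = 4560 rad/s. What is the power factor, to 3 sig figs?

X_L = ωL = 28.9 Ω
X_C = 1/(ωC) = 53.1 Ω
Parallel: admittances add. Y = 1/R + 1/(jωL) + jωC
Y = (0.0658 − j0.0158) S
|Y| = 0.0677 S → |Z| = 1/|Y| = 14.8 Ω, ∠Z = −∠Y = 13.5°
cos φ = cos(13.5°) = 0.972

0.972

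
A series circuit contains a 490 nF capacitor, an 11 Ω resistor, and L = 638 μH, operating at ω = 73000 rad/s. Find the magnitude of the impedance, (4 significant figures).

21.62 Ω

X_L = ωL = 46.57 Ω
X_C = 1/(ωC) = 27.96 Ω
Net reactance X = X_L − X_C = 18.62 Ω
Z = 11.00 + j18.62 Ω
|Z| = √(11.00² + 18.62²) = 21.62 Ω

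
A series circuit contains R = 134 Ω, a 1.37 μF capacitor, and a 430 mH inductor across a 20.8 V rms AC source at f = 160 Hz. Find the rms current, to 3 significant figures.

64.4 mA

ω = 2πf = 1005 rad/s
X_L = ωL = 432 Ω
X_C = 1/(ωC) = 726 Ω
Net reactance X = X_L − X_C = -294 Ω
Z = 134 − j294 Ω
|Z| = √(134² + 294²) = 323 Ω
I = V/|Z| = 20.8/323 = 64.4 mA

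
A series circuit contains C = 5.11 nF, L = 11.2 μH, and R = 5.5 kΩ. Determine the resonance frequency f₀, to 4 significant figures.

ω₀ = 1/√(LC) = 1/√(1.12e-05 × 5.11e-09) = 4.18e+06 rad/s
f₀ = ω₀/(2π) = 665.3 kHz

665.3 kHz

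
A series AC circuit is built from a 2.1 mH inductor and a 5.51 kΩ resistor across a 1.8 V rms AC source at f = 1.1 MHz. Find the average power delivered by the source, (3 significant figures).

74.1 μW

ω = 2πf = 6.912e+06 rad/s
X_L = ωL = 14500 Ω
Z = 5510 + j14500 Ω
|Z| = √(5510² + 14500²) = 15500 Ω
∠Z = arctan(14500/5510) = 69.2°
I = V/|Z| = 116 μA
P = VI cos φ = 1.8 × 0.000116 × cos(69.2°) = 74.1 μW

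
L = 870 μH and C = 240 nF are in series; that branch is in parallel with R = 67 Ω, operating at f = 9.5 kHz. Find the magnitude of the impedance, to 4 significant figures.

ω = 2πf = 59690 rad/s
X_L = ωL = 51.93 Ω
X_C = 1/(ωC) = 69.80 Ω
Branch 1: Z₁ = R = 67.00 Ω
Branch 2 (series LC): Z₂ = j(X_L − X_C) = −j17.87 Ω
Parallel: Z = Z₁Z₂/(Z₁+Z₂), |Z| = 17.27 Ω, ∠Z = -75.06°

17.27 Ω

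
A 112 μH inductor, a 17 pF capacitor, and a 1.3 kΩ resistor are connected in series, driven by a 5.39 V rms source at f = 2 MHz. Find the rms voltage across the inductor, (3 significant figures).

2.15 V

ω = 2πf = 1.257e+07 rad/s
X_L = ωL = 1410 Ω
X_C = 1/(ωC) = 4680 Ω
Net reactance X = X_L − X_C = -3270 Ω
Z = 1300 − j3270 Ω
|Z| = √(1300² + 3270²) = 3520 Ω
I = V/|Z| = 1.53 mA
V_L = I·|Z_L| = 0.00153 × 1410 = 2.15 V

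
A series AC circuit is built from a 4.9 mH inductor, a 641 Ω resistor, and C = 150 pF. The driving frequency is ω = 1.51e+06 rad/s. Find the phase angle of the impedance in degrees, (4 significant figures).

77.88°

X_L = ωL = 7399 Ω
X_C = 1/(ωC) = 4415 Ω
Net reactance X = X_L − X_C = 2984 Ω
Z = 641.0 + j2984 Ω
|Z| = √(641.0² + 2984²) = 3052 Ω
∠Z = arctan(2984/641.0) = 77.88°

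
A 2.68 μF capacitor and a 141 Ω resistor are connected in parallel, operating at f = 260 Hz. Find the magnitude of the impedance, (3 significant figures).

120 Ω

ω = 2πf = 1634 rad/s
X_C = 1/(ωC) = 228 Ω
Parallel: admittances add. Y = 1/R + jωC
Y = (0.00709 + j0.00438) S
|Y| = 0.00833 S → |Z| = 1/|Y| = 120 Ω, ∠Z = −∠Y = -31.7°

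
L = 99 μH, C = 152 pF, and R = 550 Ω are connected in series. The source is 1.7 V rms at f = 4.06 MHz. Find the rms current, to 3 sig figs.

ω = 2πf = 2.551e+07 rad/s
X_L = ωL = 2530 Ω
X_C = 1/(ωC) = 258 Ω
Net reactance X = X_L − X_C = 2270 Ω
Z = 550 + j2270 Ω
|Z| = √(550² + 2270²) = 2330 Ω
I = V/|Z| = 1.7/2330 = 729 μA

729 μA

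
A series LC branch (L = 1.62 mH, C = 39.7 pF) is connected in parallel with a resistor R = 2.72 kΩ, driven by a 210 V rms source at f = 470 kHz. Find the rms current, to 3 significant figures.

ω = 2πf = 2.953e+06 rad/s
X_L = ωL = 4780 Ω
X_C = 1/(ωC) = 8530 Ω
Branch 1: Z₁ = R = 2720 Ω
Branch 2 (series LC): Z₂ = j(X_L − X_C) = −j3750 Ω
Parallel: Z = Z₁Z₂/(Z₁+Z₂), |Z| = 2200 Ω, ∠Z = -36.0°
I = V/|Z| = 210/2200 = 95.4 mA

95.4 mA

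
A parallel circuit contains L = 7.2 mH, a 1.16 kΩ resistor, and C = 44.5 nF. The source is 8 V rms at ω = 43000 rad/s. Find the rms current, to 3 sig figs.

12.6 mA

X_L = ωL = 310 Ω
X_C = 1/(ωC) = 523 Ω
Parallel: admittances add. Y = 1/R + 1/(jωL) + jωC
Y = (0.000862 − j0.00132) S
|Y| = 0.00157 S → |Z| = 1/|Y| = 635 Ω, ∠Z = −∠Y = 56.8°
I = V/|Z| = 8/635 = 12.6 mA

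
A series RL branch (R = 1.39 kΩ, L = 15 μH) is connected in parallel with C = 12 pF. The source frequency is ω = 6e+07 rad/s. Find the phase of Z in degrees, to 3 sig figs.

-37.7°

X_L = ωL = 900 Ω
X_C = 1/(ωC) = 1390 Ω
Branch 1 (R+jX_L): Z₁ = 1390 + j900 Ω, |Z₁| = 1660 Ω
Branch 2 (−jX_C): Z₂ = −j1390 Ω
Parallel: Z = Z₁Z₂/(Z₁+Z₂), |Z| = 1560 Ω, ∠Z = -37.7°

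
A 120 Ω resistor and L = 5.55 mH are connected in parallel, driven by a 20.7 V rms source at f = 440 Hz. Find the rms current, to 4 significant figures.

1.360 A

ω = 2πf = 2765 rad/s
X_L = ωL = 15.34 Ω
Parallel: admittances add. Y = 1/R + 1/(jωL)
Y = (0.008333 − j0.06517) S
|Y| = 0.06570 S → |Z| = 1/|Y| = 15.22 Ω, ∠Z = −∠Y = 82.71°
I = V/|Z| = 20.7/15.22 = 1.360 A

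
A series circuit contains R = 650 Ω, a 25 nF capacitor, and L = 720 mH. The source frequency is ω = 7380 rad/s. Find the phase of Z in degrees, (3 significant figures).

-9.30°

X_L = ωL = 5310 Ω
X_C = 1/(ωC) = 5420 Ω
Net reactance X = X_L − X_C = -106 Ω
Z = 650 − j106 Ω
|Z| = √(650² + 106²) = 659 Ω
∠Z = arctan(-106/650) = -9.30°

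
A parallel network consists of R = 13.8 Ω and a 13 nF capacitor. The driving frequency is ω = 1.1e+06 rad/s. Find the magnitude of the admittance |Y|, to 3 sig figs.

X_C = 1/(ωC) = 69.9 Ω
Parallel: admittances add. Y = 1/R + jωC
Y = (0.0725 + j0.0143) S
|Y| = 0.0739 S → |Z| = 1/|Y| = 13.5 Ω, ∠Z = −∠Y = -11.2°

73.9 mS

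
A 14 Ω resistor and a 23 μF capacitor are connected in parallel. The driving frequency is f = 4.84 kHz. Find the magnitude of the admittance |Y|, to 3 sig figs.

703 mS

ω = 2πf = 30410 rad/s
X_C = 1/(ωC) = 1.43 Ω
Parallel: admittances add. Y = 1/R + jωC
Y = (0.0714 + j0.699) S
|Y| = 0.703 S → |Z| = 1/|Y| = 1.42 Ω, ∠Z = −∠Y = -84.2°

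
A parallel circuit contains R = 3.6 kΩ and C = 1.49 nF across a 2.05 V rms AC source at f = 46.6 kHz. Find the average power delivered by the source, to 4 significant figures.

ω = 2πf = 292800 rad/s
X_C = 1/(ωC) = 2292 Ω
Parallel: admittances add. Y = 1/R + jωC
Y = (0.0002778 + j0.0004363) S
|Y| = 0.0005172 S → |Z| = 1/|Y| = 1934 Ω, ∠Z = −∠Y = -57.51°
I = V/|Z| = 1.060 mA
P = VI cos φ = 2.05 × 0.001060 × cos(-57.51°) = 1.167 mW

1.167 mW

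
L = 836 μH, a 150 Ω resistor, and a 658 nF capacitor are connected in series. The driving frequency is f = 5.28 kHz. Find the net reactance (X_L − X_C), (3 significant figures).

ω = 2πf = 33180 rad/s
X_L = ωL = 27.7 Ω
X_C = 1/(ωC) = 45.8 Ω
X = 27.7 − 45.8 = -18.1 Ω

-18.1 Ω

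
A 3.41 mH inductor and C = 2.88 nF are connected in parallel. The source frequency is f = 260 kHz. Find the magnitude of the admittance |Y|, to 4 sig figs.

4.525 mS

ω = 2πf = 1.634e+06 rad/s
X_L = ωL = 5571 Ω
X_C = 1/(ωC) = 212.5 Ω
Parallel: admittances add. Y = 1/(jωL) + jωC
Y = (0 + j0.004525) S
|Y| = 0.004525 S → |Z| = 1/|Y| = 221.0 Ω, ∠Z = −∠Y = -90.00°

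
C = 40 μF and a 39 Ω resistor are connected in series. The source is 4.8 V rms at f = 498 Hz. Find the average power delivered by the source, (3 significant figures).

ω = 2πf = 3129 rad/s
X_C = 1/(ωC) = 7.99 Ω
Z = 39.0 − j7.99 Ω
|Z| = √(39.0² + 7.99²) = 39.8 Ω
∠Z = arctan(-7.99/39.0) = -11.6°
I = V/|Z| = 121 mA
P = VI cos φ = 4.8 × 0.121 × cos(-11.6°) = 567 mW

567 mW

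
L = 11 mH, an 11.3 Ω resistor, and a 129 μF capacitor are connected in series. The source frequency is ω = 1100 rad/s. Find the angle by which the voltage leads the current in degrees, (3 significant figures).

X_L = ωL = 12.1 Ω
X_C = 1/(ωC) = 7.05 Ω
Net reactance X = X_L − X_C = 5.05 Ω
Z = 11.3 + j5.05 Ω
|Z| = √(11.3² + 5.05²) = 12.4 Ω
∠Z = arctan(5.05/11.3) = 24.1°

24.1°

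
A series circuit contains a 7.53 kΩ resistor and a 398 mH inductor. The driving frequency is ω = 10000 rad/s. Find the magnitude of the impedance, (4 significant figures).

X_L = ωL = 3980 Ω
Z = 7530 + j3980 Ω
|Z| = √(7530² + 3980²) = 8517 Ω

8517 Ω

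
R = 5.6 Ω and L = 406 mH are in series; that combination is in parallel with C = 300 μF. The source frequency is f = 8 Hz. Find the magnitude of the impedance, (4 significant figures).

30.34 Ω

ω = 2πf = 50.27 rad/s
X_L = ωL = 20.41 Ω
X_C = 1/(ωC) = 66.31 Ω
Branch 1 (R+jX_L): Z₁ = 5.600 + j20.41 Ω, |Z₁| = 21.16 Ω
Branch 2 (−jX_C): Z₂ = −j66.31 Ω
Parallel: Z = Z₁Z₂/(Z₁+Z₂), |Z| = 30.34 Ω, ∠Z = 67.70°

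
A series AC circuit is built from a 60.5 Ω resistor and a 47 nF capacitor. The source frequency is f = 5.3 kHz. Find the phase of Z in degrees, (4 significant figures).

-84.59°

ω = 2πf = 33300 rad/s
X_C = 1/(ωC) = 638.9 Ω
Z = 60.50 − j638.9 Ω
|Z| = √(60.50² + 638.9²) = 641.8 Ω
∠Z = arctan(-638.9/60.50) = -84.59°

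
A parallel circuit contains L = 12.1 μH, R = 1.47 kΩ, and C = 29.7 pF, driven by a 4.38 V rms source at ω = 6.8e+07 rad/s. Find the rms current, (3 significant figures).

X_L = ωL = 823 Ω
X_C = 1/(ωC) = 495 Ω
Parallel: admittances add. Y = 1/R + 1/(jωL) + jωC
Y = (0.000680 + j0.000804) S
|Y| = 0.00105 S → |Z| = 1/|Y| = 949 Ω, ∠Z = −∠Y = -49.8°
I = V/|Z| = 4.38/949 = 4.61 mA

4.61 mA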